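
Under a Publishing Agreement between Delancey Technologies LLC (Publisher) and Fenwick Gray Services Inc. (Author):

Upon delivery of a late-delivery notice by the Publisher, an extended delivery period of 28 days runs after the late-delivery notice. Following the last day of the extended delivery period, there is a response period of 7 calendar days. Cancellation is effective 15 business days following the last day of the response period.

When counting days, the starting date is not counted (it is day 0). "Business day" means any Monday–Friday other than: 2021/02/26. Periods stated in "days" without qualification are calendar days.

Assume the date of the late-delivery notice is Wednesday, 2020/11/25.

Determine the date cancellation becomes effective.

2021/01/20

Adding 28 calendar days to 2020/11/25 gives 2020/12/23, which is the last day of the extended delivery period.
The last day of the response period: 2020/12/23 + 7 days = 2020/12/30.
The date cancellation becomes effective: 15 business days after Wednesday, 2020/12/30, skipping weekends — Dec 31, Jan 1, Jan 4, Jan 5, …, Jan 18, Jan 19, Jan 20 — lands on Wednesday, 2021/01/20.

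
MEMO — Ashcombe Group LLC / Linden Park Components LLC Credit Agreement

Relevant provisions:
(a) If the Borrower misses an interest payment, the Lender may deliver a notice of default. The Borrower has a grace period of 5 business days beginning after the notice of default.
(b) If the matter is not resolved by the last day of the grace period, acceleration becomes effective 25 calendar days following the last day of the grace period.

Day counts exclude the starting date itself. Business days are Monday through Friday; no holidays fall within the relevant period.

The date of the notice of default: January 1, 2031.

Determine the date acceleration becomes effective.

February 2, 2031

The last day of the grace period: counting 5 business days from Wednesday, January 1, 2031 (Jan 2, Jan 3, Jan 6, Jan 7, Jan 8, skipping weekends) reaches Wednesday, January 8, 2031.
The date acceleration becomes effective: January 8, 2031 + 25 days = February 2, 2031.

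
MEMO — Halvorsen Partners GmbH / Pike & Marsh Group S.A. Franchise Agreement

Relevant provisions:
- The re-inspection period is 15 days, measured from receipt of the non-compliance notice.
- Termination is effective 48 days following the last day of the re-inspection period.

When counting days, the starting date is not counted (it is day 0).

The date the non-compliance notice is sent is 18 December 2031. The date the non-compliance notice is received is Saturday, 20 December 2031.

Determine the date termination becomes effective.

21 February 2032

The last day of the re-inspection period: 20 December 2031 + 15 days = 4 January 2032.
The date termination becomes effective: 4 January 2032 + 48 days = 21 February 2032.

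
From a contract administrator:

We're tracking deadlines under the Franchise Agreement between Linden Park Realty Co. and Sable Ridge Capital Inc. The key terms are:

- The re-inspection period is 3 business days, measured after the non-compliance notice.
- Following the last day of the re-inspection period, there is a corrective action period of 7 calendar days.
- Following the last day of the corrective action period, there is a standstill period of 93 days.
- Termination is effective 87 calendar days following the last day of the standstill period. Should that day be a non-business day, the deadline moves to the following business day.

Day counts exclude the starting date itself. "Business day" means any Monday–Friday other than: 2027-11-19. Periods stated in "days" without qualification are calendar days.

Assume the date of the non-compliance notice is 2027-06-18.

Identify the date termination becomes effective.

The last day of the re-inspection period: counting 3 business days from Friday, 2027-06-18 (Jun 21, Jun 22, Jun 23, skipping weekends) reaches Wednesday, 2027-06-23.
The last day of the corrective action period: 7 calendar days after 2027-06-23 is 2027-06-30.
The last day of the standstill period: 93 calendar days after 2027-06-30 is 2027-10-01.
The date termination becomes effective: 2027-10-01 + 87 days = 2027-12-27. 2027-12-27 is a Monday and is not a listed holiday, so no roll-forward applies.

2027-12-27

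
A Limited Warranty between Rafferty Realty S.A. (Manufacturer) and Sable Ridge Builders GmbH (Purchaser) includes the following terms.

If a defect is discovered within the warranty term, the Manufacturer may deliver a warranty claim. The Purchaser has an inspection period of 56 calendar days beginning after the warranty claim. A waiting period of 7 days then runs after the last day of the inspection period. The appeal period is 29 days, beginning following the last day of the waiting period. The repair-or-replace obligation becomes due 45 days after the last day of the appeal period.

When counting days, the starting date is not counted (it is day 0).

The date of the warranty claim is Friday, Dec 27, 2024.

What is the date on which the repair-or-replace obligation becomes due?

Adding 56 calendar days to Dec 27, 2024 gives Feb 21, 2025, which is the last day of the inspection period.
The last day of the waiting period: Feb 21, 2025 + 7 days = Feb 28, 2025.
The last day of the appeal period: 29 calendar days after Feb 28, 2025 is Mar 29, 2025.
The date on which the repair-or-replace obligation becomes due: 45 calendar days after Mar 29, 2025 is May 13, 2025.

May 13, 2025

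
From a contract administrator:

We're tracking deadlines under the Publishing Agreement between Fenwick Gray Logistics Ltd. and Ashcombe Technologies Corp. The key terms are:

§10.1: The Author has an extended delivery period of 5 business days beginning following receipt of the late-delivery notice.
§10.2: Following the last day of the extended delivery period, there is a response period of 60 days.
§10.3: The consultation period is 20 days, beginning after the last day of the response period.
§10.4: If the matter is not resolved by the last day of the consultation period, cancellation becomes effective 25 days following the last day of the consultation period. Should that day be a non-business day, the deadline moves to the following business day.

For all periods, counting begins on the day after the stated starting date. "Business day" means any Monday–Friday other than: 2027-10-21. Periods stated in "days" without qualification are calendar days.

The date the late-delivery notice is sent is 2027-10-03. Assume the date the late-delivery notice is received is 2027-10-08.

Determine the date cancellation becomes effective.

The last day of the extended delivery period: counting 5 business days from Friday, 2027-10-08 (Oct 11, Oct 12, Oct 13, Oct 14, Oct 15, skipping weekends) reaches Friday, 2027-10-15.
Adding 60 calendar days to 2027-10-15 gives 2027-12-14, which is the last day of the response period.
The last day of the consultation period: 20 calendar days after 2027-12-14 is 2028-01-03.
The date cancellation becomes effective: 25 calendar days after 2028-01-03 is 2028-01-28. 2028-01-28 is a Friday and is not a listed holiday, so no roll-forward applies.

2028-01-28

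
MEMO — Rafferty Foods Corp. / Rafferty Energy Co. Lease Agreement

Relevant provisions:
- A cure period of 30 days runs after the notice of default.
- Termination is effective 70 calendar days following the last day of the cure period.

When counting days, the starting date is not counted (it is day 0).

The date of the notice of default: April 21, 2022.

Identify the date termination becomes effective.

Adding 30 calendar days to April 21, 2022 gives May 21, 2022, which is the last day of the cure period.
The date termination becomes effective: 70 calendar days after May 21, 2022 is July 30, 2022.

July 30, 2022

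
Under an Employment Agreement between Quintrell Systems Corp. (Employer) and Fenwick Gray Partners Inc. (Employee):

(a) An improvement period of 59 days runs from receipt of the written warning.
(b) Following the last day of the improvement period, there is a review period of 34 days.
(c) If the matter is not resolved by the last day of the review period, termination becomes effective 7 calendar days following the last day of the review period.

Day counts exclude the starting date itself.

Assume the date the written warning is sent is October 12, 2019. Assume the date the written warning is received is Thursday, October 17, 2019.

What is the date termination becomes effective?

Adding 59 calendar days to October 17, 2019 gives December 15, 2019, which is the last day of the improvement period.
Adding 34 calendar days to December 15, 2019 gives January 18, 2020, which is the last day of the review period.
The date termination becomes effective: January 18, 2020 + 7 days = January 25, 2020.

January 25, 2020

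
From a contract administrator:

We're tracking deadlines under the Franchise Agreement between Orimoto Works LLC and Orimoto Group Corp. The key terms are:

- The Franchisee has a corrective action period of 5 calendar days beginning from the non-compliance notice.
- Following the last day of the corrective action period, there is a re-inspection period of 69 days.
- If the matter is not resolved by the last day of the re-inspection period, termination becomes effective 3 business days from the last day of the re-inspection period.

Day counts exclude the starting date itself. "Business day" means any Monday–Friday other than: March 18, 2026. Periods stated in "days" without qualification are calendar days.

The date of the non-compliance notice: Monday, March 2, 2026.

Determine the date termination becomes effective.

The last day of the corrective action period: 5 calendar days after March 2, 2026 is March 7, 2026.
Adding 69 calendar days to March 7, 2026 gives May 15, 2026, which is the last day of the re-inspection period.
From Friday, May 15, 2026, 3 business days (May 18, May 19, May 20, skipping weekends) brings us to Wednesday, May 20, 2026, which is the date termination becomes effective.

May 20, 2026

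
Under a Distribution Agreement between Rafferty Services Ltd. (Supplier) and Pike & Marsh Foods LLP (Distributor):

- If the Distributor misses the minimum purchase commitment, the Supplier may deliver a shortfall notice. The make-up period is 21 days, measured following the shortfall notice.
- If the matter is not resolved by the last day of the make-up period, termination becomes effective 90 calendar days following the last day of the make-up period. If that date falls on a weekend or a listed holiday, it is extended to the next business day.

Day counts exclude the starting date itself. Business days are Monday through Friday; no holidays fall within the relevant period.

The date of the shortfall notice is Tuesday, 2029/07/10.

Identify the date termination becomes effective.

2029/10/29

The last day of the make-up period: 21 calendar days after 2029/07/10 is 2029/07/31.
The date termination becomes effective: 2029/07/31 + 90 days = 2029/10/29. 2029/10/29 is a Monday, so no roll-forward applies.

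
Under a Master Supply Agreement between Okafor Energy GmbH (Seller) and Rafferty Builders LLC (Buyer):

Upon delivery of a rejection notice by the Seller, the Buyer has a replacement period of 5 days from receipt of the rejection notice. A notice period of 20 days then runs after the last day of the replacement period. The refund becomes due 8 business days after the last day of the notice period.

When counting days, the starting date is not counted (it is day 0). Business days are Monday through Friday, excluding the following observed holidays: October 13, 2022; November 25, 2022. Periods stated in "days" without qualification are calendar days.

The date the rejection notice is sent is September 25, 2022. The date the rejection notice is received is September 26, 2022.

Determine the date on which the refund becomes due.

Adding 5 calendar days to September 26, 2022 gives October 1, 2022, which is the last day of the replacement period.
Adding 20 calendar days to October 1, 2022 gives October 21, 2022, which is the last day of the notice period.
From Friday, October 21, 2022, 8 business days (Oct 24, Oct 25, Oct 26, Oct 27, Oct 28, Oct 31, Nov 1, Nov 2, skipping weekends) brings us to Wednesday, November 2, 2022, which is the date on which the refund becomes due.

November 2, 2022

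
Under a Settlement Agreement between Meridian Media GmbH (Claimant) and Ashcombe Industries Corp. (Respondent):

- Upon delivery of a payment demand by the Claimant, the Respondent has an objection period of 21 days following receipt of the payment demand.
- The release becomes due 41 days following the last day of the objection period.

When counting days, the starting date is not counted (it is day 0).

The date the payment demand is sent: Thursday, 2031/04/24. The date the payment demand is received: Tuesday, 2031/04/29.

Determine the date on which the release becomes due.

2031/06/30

The last day of the objection period: 21 calendar days after 2031/04/29 is 2031/05/20.
The date on which the release becomes due: 2031/05/20 + 41 days = 2031/06/30.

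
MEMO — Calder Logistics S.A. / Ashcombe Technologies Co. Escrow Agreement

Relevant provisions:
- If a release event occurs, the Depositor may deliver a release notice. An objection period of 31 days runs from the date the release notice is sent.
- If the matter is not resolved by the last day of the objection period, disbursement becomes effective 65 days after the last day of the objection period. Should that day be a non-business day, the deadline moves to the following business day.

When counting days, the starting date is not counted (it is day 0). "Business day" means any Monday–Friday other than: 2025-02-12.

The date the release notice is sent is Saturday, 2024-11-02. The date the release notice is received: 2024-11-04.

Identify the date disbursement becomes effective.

2025-02-06

Adding 31 calendar days to 2024-11-02 gives 2024-12-03, which is the last day of the objection period.
The date disbursement becomes effective: 2024-12-03 + 65 days = 2025-02-06. 2025-02-06 is a Thursday and is not a listed holiday, so no roll-forward applies.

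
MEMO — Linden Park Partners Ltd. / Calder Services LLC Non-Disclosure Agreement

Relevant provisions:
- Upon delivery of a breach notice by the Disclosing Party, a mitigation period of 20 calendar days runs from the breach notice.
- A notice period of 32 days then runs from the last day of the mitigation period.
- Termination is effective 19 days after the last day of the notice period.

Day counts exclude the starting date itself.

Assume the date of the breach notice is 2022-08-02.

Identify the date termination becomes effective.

2022-10-12

Adding 20 calendar days to 2022-08-02 gives 2022-08-22, which is the last day of the mitigation period.
Adding 32 calendar days to 2022-08-22 gives 2022-09-23, which is the last day of the notice period.
The date termination becomes effective: 19 calendar days after 2022-09-23 is 2022-10-12.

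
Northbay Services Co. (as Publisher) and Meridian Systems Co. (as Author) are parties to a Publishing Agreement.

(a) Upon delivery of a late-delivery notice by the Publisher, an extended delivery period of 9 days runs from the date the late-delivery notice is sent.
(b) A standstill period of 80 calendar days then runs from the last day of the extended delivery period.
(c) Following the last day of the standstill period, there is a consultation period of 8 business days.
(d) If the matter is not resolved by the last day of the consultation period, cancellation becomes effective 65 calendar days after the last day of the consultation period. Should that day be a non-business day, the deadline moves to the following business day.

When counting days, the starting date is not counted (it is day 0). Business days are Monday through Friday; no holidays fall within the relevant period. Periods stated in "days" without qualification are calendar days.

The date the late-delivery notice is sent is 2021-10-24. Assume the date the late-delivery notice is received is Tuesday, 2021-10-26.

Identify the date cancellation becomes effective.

Adding 9 calendar days to 2021-10-24 gives 2021-11-02, which is the last day of the extended delivery period.
The last day of the standstill period: 80 calendar days after 2021-11-02 is 2022-01-21.
From Friday, 2022-01-21, 8 business days (Jan 24, Jan 25, Jan 26, Jan 27, Jan 28, Jan 31, Feb 1, Feb 2, skipping weekends) brings us to Wednesday, 2022-02-02, which is the last day of the consultation period.
Adding 65 calendar days to 2022-02-02 gives 2022-04-08, which is the date cancellation becomes effective. 2022-04-08 is a Friday, so no roll-forward applies.

2022-04-08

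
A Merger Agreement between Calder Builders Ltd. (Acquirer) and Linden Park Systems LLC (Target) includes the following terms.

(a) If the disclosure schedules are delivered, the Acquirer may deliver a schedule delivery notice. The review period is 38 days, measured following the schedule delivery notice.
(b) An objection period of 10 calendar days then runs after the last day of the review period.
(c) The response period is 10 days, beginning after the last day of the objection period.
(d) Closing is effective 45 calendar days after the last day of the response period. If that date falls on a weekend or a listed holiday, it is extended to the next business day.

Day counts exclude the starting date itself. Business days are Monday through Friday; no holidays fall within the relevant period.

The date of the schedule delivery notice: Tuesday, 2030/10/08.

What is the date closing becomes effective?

2031/01/20

The last day of the review period: 2030/10/08 + 38 days = 2030/11/15.
Adding 10 calendar days to 2030/11/15 gives 2030/11/25, which is the last day of the objection period.
The last day of the response period: 10 calendar days after 2030/11/25 is 2030/12/05.
The date closing becomes effective: 45 calendar days after 2030/12/05 is 2031/01/19. That falls on a Sunday, so it rolls to the next business day, Monday, 2031/01/20.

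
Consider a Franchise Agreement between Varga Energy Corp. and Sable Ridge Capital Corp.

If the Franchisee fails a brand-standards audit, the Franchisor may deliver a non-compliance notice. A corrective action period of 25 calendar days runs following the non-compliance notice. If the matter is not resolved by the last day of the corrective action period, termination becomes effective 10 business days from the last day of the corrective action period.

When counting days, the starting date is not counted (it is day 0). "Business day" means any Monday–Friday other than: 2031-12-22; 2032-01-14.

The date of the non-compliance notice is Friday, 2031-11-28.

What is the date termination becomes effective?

2032-01-06

Adding 25 calendar days to 2031-11-28 gives 2031-12-23, which is the last day of the corrective action period.
The date termination becomes effective: counting 10 business days from Tuesday, 2031-12-23 (Dec 24, Dec 25, Dec 26, Dec 29, Dec 30, Dec 31, Jan 1, Jan 2, Jan 5, Jan 6, skipping weekends) reaches Tuesday, 2032-01-06.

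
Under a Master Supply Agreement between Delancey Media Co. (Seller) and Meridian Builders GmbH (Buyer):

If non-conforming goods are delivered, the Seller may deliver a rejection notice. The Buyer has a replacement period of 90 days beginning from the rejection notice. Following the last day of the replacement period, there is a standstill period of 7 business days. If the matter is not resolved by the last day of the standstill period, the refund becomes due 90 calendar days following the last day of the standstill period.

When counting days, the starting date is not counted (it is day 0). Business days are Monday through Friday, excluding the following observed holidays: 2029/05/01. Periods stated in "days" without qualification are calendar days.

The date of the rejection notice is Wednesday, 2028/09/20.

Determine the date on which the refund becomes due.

The last day of the replacement period: 90 calendar days after 2028/09/20 is 2028/12/19.
The last day of the standstill period: 7 business days after Tuesday, 2028/12/19, skipping weekends — Dec 20, Dec 21, Dec 22, Dec 25, Dec 26, Dec 27, Dec 28 — lands on Thursday, 2028/12/28.
The date on which the refund becomes due: 90 calendar days after 2028/12/28 is 2029/03/28.

2029/03/28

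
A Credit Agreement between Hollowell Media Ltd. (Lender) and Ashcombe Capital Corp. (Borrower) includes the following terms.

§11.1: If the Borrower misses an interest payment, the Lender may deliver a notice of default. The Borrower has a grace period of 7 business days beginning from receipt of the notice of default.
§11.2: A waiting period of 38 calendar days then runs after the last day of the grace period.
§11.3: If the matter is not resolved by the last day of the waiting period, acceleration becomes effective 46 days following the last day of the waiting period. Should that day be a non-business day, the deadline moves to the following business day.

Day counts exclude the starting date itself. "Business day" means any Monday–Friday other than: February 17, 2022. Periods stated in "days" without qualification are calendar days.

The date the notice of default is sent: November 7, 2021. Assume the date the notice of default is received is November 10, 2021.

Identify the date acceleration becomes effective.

February 11, 2022

The last day of the grace period: counting 7 business days from Wednesday, November 10, 2021 (Nov 11, Nov 12, Nov 15, Nov 16, Nov 17, Nov 18, Nov 19, skipping weekends) reaches Friday, November 19, 2021.
Adding 38 calendar days to November 19, 2021 gives December 27, 2021, which is the last day of the waiting period.
The date acceleration becomes effective: 46 calendar days after December 27, 2021 is February 11, 2022. February 11, 2022 is a Friday and is not a listed holiday, so no roll-forward applies.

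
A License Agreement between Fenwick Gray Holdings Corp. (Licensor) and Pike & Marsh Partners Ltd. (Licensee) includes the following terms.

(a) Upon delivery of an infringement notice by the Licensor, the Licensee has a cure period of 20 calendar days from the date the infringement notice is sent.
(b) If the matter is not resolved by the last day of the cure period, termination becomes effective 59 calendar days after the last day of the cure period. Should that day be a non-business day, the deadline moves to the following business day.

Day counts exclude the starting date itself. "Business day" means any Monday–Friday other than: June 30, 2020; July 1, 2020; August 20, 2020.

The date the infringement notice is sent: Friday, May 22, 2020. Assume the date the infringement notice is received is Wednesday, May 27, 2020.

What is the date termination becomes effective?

The last day of the cure period: 20 calendar days after May 22, 2020 is June 11, 2020.
Adding 59 calendar days to June 11, 2020 gives August 9, 2020, which is the date termination becomes effective. That falls on a Sunday, so it rolls to the next business day, Monday, August 10, 2020.

August 10, 2020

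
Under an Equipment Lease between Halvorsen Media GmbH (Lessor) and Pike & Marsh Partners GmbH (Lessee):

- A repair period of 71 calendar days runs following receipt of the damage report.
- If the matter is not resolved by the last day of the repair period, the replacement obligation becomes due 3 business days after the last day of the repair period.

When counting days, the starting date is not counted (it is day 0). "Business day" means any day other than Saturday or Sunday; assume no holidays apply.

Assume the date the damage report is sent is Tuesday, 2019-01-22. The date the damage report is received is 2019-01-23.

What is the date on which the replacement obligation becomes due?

Adding 71 calendar days to 2019-01-23 gives 2019-04-04, which is the last day of the repair period.
The date on which the replacement obligation becomes due: counting 3 business days from Thursday, 2019-04-04 (Apr 5, Apr 8, Apr 9, skipping weekends) reaches Tuesday, 2019-04-09.

2019-04-09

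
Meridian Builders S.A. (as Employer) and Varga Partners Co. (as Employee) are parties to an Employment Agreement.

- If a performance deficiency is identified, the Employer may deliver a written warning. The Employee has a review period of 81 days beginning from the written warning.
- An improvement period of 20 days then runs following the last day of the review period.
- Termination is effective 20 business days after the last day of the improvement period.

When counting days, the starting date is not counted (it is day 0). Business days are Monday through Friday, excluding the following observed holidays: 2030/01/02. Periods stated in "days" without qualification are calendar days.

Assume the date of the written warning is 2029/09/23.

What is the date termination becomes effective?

2030/01/30

The last day of the review period: 2029/09/23 + 81 days = 2029/12/13.
Adding 20 calendar days to 2029/12/13 gives 2030/01/02, which is the last day of the improvement period.
The date termination becomes effective: 20 business days after Wednesday, 2030/01/02, skipping weekends — Jan 3, Jan 4, Jan 7, Jan 8, …, Jan 28, Jan 29, Jan 30 — lands on Wednesday, 2030/01/30.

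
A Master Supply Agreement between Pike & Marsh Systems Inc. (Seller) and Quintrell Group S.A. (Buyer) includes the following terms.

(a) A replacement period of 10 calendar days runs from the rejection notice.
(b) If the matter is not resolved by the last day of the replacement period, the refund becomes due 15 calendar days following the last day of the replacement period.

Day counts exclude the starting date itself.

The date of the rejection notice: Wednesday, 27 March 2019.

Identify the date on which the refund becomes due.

21 April 2019

Adding 10 calendar days to 27 March 2019 gives 6 April 2019, which is the last day of the replacement period.
Adding 15 calendar days to 6 April 2019 gives 21 April 2019, which is the date on which the refund becomes due.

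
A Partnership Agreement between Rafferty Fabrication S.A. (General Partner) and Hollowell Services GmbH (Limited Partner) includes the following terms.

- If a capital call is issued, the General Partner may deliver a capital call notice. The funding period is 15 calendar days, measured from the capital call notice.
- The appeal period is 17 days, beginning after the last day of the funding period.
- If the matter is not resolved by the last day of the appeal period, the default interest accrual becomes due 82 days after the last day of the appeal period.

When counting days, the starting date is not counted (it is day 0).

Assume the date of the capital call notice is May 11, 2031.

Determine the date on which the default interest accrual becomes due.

September 2, 2031

The last day of the funding period: May 11, 2031 + 15 days = May 26, 2031.
The last day of the appeal period: May 26, 2031 + 17 days = June 12, 2031.
The date on which the default interest accrual becomes due: June 12, 2031 + 82 days = September 2, 2031.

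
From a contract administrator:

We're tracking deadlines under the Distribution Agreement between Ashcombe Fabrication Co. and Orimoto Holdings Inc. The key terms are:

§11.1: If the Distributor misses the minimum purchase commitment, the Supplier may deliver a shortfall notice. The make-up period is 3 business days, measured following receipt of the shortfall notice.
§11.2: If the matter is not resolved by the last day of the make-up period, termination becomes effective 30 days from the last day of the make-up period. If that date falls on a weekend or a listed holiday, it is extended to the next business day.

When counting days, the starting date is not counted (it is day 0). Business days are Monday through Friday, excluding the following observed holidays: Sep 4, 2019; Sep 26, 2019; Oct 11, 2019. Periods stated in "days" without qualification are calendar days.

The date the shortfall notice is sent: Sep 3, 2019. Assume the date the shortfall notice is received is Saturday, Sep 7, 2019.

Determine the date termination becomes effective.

Oct 14, 2019

The last day of the make-up period: 3 business days after Saturday, Sep 7, 2019, skipping weekends — Sep 9, Sep 10, Sep 11 — lands on Wednesday, Sep 11, 2019.
Adding 30 calendar days to Sep 11, 2019 gives Oct 11, 2019, which is the date termination becomes effective. That falls on Friday, a listed holiday, so it rolls to the next business day, Monday, Oct 14, 2019.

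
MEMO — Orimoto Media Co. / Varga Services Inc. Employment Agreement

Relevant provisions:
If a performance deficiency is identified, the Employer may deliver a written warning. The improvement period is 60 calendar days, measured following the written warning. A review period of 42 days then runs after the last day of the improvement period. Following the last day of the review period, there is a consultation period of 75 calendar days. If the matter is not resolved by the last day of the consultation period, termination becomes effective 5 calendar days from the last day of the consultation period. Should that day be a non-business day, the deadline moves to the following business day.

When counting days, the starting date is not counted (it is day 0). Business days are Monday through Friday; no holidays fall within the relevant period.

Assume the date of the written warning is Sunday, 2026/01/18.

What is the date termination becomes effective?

Adding 60 calendar days to 2026/01/18 gives 2026/03/19, which is the last day of the improvement period.
The last day of the review period: 42 calendar days after 2026/03/19 is 2026/04/30.
The last day of the consultation period: 2026/04/30 + 75 days = 2026/07/14.
The date termination becomes effective: 2026/07/14 + 5 days = 2026/07/19. That falls on a Sunday, so it rolls to the next business day, Monday, 2026/07/20.

2026/07/20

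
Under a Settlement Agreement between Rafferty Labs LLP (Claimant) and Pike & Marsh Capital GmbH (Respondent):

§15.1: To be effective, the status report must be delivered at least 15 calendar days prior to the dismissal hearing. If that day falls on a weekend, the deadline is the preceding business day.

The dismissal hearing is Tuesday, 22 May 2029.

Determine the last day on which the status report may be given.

22 May 2029 minus 15 days is 7 May 2029. That is a Monday, so no adjustment is needed.

7 May 2029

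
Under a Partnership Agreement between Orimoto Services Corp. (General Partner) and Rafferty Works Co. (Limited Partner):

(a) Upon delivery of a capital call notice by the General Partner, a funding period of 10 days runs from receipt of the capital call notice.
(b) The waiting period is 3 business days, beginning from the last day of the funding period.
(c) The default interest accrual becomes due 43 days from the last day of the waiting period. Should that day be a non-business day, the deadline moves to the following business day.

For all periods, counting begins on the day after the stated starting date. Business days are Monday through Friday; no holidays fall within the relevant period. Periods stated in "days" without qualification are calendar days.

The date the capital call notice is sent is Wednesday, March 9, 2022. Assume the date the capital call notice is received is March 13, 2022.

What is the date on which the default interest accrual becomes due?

May 10, 2022

The last day of the funding period: March 13, 2022 + 10 days = March 23, 2022.
The last day of the waiting period: counting 3 business days from Wednesday, March 23, 2022 (Mar 24, Mar 25, Mar 28, skipping weekends) reaches Monday, March 28, 2022.
The date on which the default interest accrual becomes due: March 28, 2022 + 43 days = May 10, 2022. May 10, 2022 is a Tuesday, so no roll-forward applies.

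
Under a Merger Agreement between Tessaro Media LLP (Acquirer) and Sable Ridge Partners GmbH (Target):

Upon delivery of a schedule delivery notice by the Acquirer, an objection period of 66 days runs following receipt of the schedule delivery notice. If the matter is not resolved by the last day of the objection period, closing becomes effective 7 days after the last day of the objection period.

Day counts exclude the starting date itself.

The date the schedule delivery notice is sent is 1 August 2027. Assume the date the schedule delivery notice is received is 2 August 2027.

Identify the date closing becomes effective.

14 October 2027

Adding 66 calendar days to 2 August 2027 gives 7 October 2027, which is the last day of the objection period.
The date closing becomes effective: 7 October 2027 + 7 days = 14 October 2027.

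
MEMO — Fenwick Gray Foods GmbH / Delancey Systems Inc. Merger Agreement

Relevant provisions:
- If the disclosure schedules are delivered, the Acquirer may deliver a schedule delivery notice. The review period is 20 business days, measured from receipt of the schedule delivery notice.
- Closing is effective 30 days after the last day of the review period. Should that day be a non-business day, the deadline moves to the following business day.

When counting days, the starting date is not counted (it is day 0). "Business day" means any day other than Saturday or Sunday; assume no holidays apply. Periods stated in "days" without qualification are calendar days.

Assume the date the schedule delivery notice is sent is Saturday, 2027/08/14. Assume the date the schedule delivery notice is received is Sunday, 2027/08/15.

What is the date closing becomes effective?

2027/10/11

From Sunday, 2027/08/15, 20 business days (Aug 16, Aug 17, Aug 18, Aug 19, …, Sep 8, Sep 9, Sep 10, skipping weekends) brings us to Friday, 2027/09/10, which is the last day of the review period.
The date closing becomes effective: 30 calendar days after 2027/09/10 is 2027/10/10. That falls on a Sunday, so it rolls to the next business day, Monday, 2027/10/11.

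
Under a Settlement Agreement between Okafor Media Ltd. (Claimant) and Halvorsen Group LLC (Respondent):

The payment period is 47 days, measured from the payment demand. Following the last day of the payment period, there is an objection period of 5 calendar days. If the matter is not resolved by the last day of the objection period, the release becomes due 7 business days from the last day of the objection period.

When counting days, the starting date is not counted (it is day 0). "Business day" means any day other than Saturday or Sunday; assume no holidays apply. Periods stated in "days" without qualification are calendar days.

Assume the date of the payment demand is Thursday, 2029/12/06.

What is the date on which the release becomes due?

2030/02/05

The last day of the payment period: 47 calendar days after 2029/12/06 is 2030/01/22.
The last day of the objection period: 2030/01/22 + 5 days = 2030/01/27.
From Sunday, 2030/01/27, 7 business days (Jan 28, Jan 29, Jan 30, Jan 31, Feb 1, Feb 4, Feb 5, skipping weekends) brings us to Tuesday, 2030/02/05, which is the date on which the release becomes due.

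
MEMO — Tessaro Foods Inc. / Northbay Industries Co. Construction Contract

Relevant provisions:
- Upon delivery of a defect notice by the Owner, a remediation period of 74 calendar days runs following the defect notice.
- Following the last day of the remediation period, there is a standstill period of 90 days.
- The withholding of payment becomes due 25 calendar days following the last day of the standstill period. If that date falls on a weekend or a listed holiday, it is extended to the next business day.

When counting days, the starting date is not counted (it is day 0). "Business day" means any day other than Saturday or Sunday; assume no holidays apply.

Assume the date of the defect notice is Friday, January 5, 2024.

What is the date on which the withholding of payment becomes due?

The last day of the remediation period: 74 calendar days after January 5, 2024 is March 19, 2024.
The last day of the standstill period: 90 calendar days after March 19, 2024 is June 17, 2024.
The date on which the withholding of payment becomes due: 25 calendar days after June 17, 2024 is July 12, 2024. July 12, 2024 is a Friday, so no roll-forward applies.

July 12, 2024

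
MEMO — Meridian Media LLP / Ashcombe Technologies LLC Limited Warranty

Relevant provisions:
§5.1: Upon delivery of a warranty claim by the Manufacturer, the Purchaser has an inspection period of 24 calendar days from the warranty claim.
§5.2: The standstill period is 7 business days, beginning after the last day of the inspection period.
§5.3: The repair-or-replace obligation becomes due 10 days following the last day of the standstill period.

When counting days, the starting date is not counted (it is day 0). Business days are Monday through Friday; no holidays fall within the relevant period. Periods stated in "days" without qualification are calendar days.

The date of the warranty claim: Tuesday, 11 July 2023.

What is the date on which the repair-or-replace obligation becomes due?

The last day of the inspection period: 24 calendar days after 11 July 2023 is 4 August 2023.
The last day of the standstill period: 7 business days after Friday, 4 August 2023, skipping weekends — Aug 7, Aug 8, Aug 9, Aug 10, Aug 11, Aug 14, Aug 15 — lands on Tuesday, 15 August 2023.
The date on which the repair-or-replace obligation becomes due: 15 August 2023 + 10 days = 25 August 2023.

25 August 2023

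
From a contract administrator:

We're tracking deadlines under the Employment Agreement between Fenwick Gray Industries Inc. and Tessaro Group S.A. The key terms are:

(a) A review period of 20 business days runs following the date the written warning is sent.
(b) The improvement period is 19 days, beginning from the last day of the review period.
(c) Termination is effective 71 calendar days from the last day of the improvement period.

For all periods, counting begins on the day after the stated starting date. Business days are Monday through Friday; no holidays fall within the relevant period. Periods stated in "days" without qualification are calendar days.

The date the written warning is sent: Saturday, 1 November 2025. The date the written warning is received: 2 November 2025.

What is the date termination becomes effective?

26 February 2026

From Saturday, 1 November 2025, 20 business days (Nov 3, Nov 4, Nov 5, Nov 6, …, Nov 26, Nov 27, Nov 28, skipping weekends) brings us to Friday, 28 November 2025, which is the last day of the review period.
The last day of the improvement period: 19 calendar days after 28 November 2025 is 17 December 2025.
Adding 71 calendar days to 17 December 2025 gives 26 February 2026, which is the date termination becomes effective.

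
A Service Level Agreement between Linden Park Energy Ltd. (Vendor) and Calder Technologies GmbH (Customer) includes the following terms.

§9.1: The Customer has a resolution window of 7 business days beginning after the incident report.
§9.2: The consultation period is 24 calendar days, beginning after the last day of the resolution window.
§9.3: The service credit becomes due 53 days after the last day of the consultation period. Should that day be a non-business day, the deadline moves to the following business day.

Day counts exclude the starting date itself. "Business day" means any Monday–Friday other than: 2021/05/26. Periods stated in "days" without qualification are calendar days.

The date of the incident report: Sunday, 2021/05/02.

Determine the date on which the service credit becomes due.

2021/07/27

From Sunday, 2021/05/02, 7 business days (May 3, May 4, May 5, May 6, May 7, May 10, May 11, skipping weekends) brings us to Tuesday, 2021/05/11, which is the last day of the resolution window.
The last day of the consultation period: 24 calendar days after 2021/05/11 is 2021/06/04.
Adding 53 calendar days to 2021/06/04 gives 2021/07/27, which is the date on which the service credit becomes due. 2021/07/27 is a Tuesday and is not a listed holiday, so no roll-forward applies.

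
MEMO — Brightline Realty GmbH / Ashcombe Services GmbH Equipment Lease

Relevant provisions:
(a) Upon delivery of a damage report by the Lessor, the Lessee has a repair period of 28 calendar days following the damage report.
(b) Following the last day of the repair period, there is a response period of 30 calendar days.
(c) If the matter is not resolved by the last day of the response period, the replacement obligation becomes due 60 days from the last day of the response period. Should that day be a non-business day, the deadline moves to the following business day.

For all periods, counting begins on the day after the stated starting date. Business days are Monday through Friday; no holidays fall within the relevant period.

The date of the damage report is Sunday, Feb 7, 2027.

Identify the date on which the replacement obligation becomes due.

Jun 7, 2027

The last day of the repair period: Feb 7, 2027 + 28 days = Mar 7, 2027.
Adding 30 calendar days to Mar 7, 2027 gives Apr 6, 2027, which is the last day of the response period.
The date on which the replacement obligation becomes due: 60 calendar days after Apr 6, 2027 is Jun 5, 2027. That falls on a Saturday, so it rolls to the next business day, Monday, Jun 7, 2027.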